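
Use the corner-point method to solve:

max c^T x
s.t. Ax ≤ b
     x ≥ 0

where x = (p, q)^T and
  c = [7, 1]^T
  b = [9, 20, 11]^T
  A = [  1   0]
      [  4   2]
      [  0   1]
p = 5, q = 0, z = 35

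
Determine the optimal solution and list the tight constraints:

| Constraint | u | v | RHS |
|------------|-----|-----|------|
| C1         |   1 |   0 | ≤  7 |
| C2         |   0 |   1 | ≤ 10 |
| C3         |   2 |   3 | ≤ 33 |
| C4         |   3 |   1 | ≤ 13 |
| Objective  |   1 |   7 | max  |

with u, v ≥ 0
Optimal: u = 1, v = 10
Slack at optimum:
  C1: slack = 6
  C2: slack = 0 (binding)
  C3: slack = 1
  C4: slack = 0 (binding)
  u ≥ 0: u = 1
  v ≥ 0: v = 10
Binding constraints: C2, C4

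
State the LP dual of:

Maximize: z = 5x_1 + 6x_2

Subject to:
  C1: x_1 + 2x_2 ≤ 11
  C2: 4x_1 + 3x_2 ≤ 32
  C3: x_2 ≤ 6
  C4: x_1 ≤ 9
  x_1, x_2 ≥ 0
Minimize: z = 11y1 + 32y2 + 6y3 + 9y4

Subject to:
  C1: -y1 - 4y2 - y4 ≤ -5
  C2: -2y1 - 3y2 - y3 ≤ -6
  y1, y2, y3, y4 ≥ 0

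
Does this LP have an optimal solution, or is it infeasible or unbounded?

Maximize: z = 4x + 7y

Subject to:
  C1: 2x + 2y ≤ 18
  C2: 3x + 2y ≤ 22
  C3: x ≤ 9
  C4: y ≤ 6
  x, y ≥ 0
The point (3, 6) satisfies every constraint, so the LP is feasible; the constraints give x ≤ 9 and y ≤ 6, which with x, y ≥ 0 keep the feasible region inside a bounded box. A feasible, bounded LP attains a finite optimum at a vertex.

Evaluating z = 4x + 7y at each vertex:
  (0, 0): z = 0
  (7.333, 0): z = 29.33
  (4, 5): z = 51
  (3, 6): z = 54
  (0, 6): z = 42

Bounded optimum: z* = 54 at (3, 6).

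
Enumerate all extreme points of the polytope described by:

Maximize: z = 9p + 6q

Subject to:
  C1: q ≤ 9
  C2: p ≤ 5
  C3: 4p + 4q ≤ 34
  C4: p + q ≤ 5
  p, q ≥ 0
Each vertex is the intersection of two constraint boundaries that also satisfies all remaining constraints:
  p = 0 and q = 0 → (0, 0)
  p = 5 and p + q = 5 → (5, 0)
  p + q = 5 and p = 0 → (0, 5)

Vertices: (0, 0), (5, 0), (0, 5)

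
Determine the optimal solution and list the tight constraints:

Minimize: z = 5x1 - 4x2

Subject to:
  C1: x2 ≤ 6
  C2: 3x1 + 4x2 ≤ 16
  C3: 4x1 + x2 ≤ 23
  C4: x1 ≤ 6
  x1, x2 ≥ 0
Optimal: x1 = 0, x2 = 4
Binding: C2, x1 ≥ 0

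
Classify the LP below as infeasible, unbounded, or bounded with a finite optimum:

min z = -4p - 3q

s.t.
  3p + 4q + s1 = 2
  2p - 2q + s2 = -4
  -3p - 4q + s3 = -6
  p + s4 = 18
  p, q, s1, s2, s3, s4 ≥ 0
The row 3p + 4q + s1 = 2 with s1 ≥ 0 requires 3p + 4q ≤ 2, while the row -3p - 4q + s3 = -6 with s3 ≥ 0 is equivalent to 3p + 4q ≥ 6. Together they would need 6 ≤ 3p + 4q ≤ 2, which is impossible since 6 > 2. No point satisfies all constraints.

The feasible region is empty; the LP is infeasible.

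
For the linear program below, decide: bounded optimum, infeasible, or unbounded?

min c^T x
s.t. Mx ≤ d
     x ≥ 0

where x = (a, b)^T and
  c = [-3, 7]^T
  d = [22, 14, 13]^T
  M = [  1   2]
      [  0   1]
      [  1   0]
The point (13, 0) satisfies every constraint, so the LP is feasible; the constraints give a ≤ 13 and b ≤ 14, which with a, b ≥ 0 keep the feasible region inside a bounded box. A feasible, bounded LP attains a finite optimum at a vertex.

Evaluating z = -3a + 7b at each vertex:
  (0, 0): z = 0
  (13, 0): z = -39
  (13, 4.5): z = -7.5
  (0, 11): z = 77

The LP has an optimal solution: (13, 0) with z = -39.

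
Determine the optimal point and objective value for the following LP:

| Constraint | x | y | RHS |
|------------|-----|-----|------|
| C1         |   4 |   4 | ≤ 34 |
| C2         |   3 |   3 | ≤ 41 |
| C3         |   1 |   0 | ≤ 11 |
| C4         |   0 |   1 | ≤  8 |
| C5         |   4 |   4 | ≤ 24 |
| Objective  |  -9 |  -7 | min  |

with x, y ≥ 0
x = 6, y = 0, z = -54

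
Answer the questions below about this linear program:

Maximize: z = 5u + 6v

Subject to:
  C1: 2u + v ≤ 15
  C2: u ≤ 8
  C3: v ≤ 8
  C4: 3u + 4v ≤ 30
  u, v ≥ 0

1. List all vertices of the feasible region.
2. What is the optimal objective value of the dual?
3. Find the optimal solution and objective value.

1. (0, 0), (7.5, 0), (6, 3), (0, 7.5)
2. 48 (by strong duality, equal to the primal optimum)
3. u = 6, v = 3, z = 48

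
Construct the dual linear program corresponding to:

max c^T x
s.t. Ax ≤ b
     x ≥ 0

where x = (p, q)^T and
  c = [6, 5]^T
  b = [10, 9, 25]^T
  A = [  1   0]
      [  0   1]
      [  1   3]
Minimize: z = 10y1 + 9y2 + 25y3

Subject to:
  C1: -y1 - y3 ≤ -6
  C2: -y2 - 3y3 ≤ -5
  y1, y2, y3 ≥ 0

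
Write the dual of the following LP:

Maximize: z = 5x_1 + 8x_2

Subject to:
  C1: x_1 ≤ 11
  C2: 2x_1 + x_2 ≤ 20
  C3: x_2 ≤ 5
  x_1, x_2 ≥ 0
Minimize: z = 11y1 + 20y2 + 5y3

Subject to:
  C1: -y1 - 2y2 ≤ -5
  C2: -y2 - y3 ≤ -8
  y1, y2, y3 ≥ 0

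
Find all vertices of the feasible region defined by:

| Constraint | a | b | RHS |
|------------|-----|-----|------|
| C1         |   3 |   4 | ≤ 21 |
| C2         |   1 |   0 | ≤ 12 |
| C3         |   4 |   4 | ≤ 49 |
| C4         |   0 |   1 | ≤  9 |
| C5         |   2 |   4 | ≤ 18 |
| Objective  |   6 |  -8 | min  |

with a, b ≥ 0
Each vertex is the intersection of two constraint boundaries that also satisfies all remaining constraints:
  a = 0 and b = 0 → (0, 0)
  3a + 4b = 21 and b = 0 → (7, 0)
  3a + 4b = 21 and 2a + 4b = 18 → (3, 3)
  2a + 4b = 18 and a = 0 → (0, 4.5)

Vertices: (0, 0), (7, 0), (3, 3), (0, 4.5)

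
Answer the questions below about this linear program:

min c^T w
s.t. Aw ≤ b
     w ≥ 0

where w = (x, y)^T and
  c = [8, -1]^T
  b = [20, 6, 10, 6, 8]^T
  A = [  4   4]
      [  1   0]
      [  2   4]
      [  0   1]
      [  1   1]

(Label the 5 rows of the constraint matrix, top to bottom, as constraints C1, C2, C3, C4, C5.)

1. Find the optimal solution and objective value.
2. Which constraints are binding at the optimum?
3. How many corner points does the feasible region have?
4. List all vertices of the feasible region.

1. x = 0, y = 2.5, z = -2.5
2. C3, x ≥ 0
3. 3
4. (0, 0), (5, 0), (0, 2.5)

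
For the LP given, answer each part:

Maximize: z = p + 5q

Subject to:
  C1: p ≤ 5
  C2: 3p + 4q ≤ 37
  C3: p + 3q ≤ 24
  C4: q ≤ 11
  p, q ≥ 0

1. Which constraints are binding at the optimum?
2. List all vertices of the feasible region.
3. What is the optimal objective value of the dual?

1. C3, p ≥ 0
2. (0, 0), (5, 0), (5, 5.5), (3, 7), (0, 8)
3. 40 (by strong duality, equal to the primal optimum)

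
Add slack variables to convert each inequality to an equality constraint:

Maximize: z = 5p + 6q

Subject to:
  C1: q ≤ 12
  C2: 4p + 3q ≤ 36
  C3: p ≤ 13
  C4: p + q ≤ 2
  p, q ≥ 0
max z = 5p + 6q

s.t.
  q + s1 = 12
  4p + 3q + s2 = 36
  p + s3 = 13
  p + q + s4 = 2
  p, q, s1, s2, s3, s4 ≥ 0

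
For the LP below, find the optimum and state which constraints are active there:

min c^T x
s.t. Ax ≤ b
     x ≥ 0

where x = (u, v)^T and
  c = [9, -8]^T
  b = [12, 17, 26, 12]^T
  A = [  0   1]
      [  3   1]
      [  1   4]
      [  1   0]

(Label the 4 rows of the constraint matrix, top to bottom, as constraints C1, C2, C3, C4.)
Optimal: u = 0, v = 6.5
Slack at optimum:
  C1: slack = 5.5
  C2: slack = 10.5
  C3: slack = 0 (binding)
  C4: slack = 12
  u ≥ 0: u = 0 (binding)
  v ≥ 0: v = 6.5
Binding constraints: C3, u ≥ 0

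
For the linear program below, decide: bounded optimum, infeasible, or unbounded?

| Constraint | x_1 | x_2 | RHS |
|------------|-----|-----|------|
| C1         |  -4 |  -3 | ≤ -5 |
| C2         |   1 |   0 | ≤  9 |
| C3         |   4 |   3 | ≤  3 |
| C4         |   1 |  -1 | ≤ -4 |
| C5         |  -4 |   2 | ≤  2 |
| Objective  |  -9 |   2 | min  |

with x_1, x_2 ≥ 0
C3 requires 4x_1 + 3x_2 ≤ 3, while C1 (-4x_1 - 3x_2 ≤ -5) is equivalent to 4x_1 + 3x_2 ≥ 5. Together they would need 5 ≤ 4x_1 + 3x_2 ≤ 3, which is impossible since 5 > 3. No point satisfies all constraints.

Infeasible: no point satisfies all constraints simultaneously.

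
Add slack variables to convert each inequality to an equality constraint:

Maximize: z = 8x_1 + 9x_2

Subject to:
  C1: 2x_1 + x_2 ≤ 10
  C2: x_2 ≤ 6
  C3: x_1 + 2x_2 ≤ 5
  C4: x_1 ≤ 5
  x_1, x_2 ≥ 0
max z = 8x_1 + 9x_2

s.t.
  2x_1 + x_2 + s1 = 10
  x_2 + s2 = 6
  x_1 + 2x_2 + s3 = 5
  x_1 + s4 = 5
  x_1, x_2, s1, s2, s3, s4 ≥ 0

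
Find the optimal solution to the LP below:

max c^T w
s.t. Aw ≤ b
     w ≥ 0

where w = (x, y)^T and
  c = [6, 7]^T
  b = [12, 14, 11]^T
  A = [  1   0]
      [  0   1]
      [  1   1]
Each vertex is the intersection of two constraint boundaries that also satisfies all remaining constraints:
  x = 0 and y = 0 → (0, 0)
  x + y = 11 and y = 0 → (11, 0)
  x + y = 11 and x = 0 → (0, 11)

Evaluating z = 6x + 7y at each vertex:
  (0, 0): z = 0
  (11, 0): z = 66
  (0, 11): z = 77

The maximum is at (0, 11) with z = 77.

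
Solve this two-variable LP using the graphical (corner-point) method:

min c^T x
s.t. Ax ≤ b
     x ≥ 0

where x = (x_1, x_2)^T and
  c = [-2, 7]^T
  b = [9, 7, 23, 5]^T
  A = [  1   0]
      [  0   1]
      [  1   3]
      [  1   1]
Each vertex is the intersection of two constraint boundaries that also satisfies all remaining constraints:
  x_1 = 0 and x_2 = 0 → (0, 0)
  x_1 + x_2 = 5 and x_2 = 0 → (5, 0)
  x_1 + x_2 = 5 and x_1 = 0 → (0, 5)

Evaluating z = -2x_1 + 7x_2 at each vertex:
  (0, 0): z = 0
  (5, 0): z = -10
  (0, 5): z = 35

The minimum is at (5, 0) with z = -10.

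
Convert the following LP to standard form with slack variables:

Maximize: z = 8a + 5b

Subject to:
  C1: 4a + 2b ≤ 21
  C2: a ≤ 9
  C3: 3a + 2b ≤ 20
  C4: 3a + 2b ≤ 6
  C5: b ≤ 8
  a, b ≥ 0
max z = 8a + 5b

s.t.
  4a + 2b + s1 = 21
  a + s2 = 9
  3a + 2b + s3 = 20
  3a + 2b + s4 = 6
  b + s5 = 8
  a, b, s1, s2, s3, s4, s5 ≥ 0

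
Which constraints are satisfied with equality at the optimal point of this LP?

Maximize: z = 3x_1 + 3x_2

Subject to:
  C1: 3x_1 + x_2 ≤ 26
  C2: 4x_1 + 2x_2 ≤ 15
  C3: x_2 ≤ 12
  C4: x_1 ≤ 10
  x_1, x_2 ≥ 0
Optimal: x_1 = 0, x_2 = 7.5
Binding: C2, x_1 ≥ 0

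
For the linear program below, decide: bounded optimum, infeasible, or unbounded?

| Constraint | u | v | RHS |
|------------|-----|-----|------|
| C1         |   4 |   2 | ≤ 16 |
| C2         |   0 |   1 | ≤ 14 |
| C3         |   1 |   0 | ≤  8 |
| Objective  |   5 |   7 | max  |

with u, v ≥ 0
The point (0, 8) satisfies every constraint, so the LP is feasible; the constraints give u ≤ 8 and v ≤ 14, which with u, v ≥ 0 keep the feasible region inside a bounded box. A feasible, bounded LP attains a finite optimum at a vertex.

Bounded optimum: z* = 56 at (0, 8).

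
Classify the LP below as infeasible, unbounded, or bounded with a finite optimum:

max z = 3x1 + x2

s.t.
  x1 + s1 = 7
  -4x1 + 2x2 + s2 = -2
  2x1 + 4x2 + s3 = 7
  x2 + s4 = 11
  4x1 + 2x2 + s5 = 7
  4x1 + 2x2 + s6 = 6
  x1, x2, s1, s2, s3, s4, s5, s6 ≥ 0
The point (1.5, 0) satisfies every constraint, so the LP is feasible; the constraints give x1 ≤ 7 and x2 ≤ 11, which with x1, x2 ≥ 0 keep the feasible region inside a bounded box. A feasible, bounded LP attains a finite optimum at a vertex.

The LP has an optimal solution: (1.5, 0) with z = 4.5.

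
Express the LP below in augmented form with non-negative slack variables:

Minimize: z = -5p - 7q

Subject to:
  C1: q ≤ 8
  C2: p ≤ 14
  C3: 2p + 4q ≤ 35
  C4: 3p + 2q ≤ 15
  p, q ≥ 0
min z = -5p - 7q

s.t.
  q + s1 = 8
  p + s2 = 14
  2p + 4q + s3 = 35
  3p + 2q + s4 = 15
  p, q, s1, s2, s3, s4 ≥ 0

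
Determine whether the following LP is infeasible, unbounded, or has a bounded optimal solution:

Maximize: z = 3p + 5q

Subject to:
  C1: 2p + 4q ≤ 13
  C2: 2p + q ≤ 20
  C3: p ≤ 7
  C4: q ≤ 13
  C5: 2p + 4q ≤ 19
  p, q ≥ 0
The point (6.5, 0) satisfies every constraint, so the LP is feasible; the constraints give p ≤ 7 and q ≤ 13, which with p, q ≥ 0 keep the feasible region inside a bounded box. A feasible, bounded LP attains a finite optimum at a vertex.

Evaluating z = 3p + 5q at each vertex:
  (0, 0): z = 0
  (6.5, 0): z = 19.5
  (0, 3.25): z = 16.25

Feasible with finite optimum z* = 19.5 at (6.5, 0).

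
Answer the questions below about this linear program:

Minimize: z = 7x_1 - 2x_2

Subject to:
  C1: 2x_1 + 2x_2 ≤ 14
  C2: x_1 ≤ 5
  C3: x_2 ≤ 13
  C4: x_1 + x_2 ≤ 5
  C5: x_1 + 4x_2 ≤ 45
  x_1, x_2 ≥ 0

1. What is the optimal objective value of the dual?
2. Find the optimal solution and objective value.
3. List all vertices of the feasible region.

1. -10 (by strong duality, equal to the primal optimum)
2. x_1 = 0, x_2 = 5, z = -10
3. (0, 0), (5, 0), (0, 5)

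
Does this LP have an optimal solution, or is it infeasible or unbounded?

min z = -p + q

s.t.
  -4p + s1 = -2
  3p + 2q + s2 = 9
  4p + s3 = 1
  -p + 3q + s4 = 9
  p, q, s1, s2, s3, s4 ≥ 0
The row 4p + s3 = 1 with s3 ≥ 0 requires 4p ≤ 1, while the row -4p + s1 = -2 with s1 ≥ 0 is equivalent to 4p ≥ 2. Together they would need 2 ≤ 4p ≤ 1, which is impossible since 2 > 1. No point satisfies all constraints.

Infeasible — the constraint set is empty.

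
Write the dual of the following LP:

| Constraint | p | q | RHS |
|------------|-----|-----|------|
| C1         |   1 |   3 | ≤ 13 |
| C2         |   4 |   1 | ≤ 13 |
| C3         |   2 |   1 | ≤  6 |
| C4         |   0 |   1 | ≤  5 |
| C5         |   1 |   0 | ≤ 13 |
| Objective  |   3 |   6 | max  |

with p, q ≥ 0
Minimize: z = 13y1 + 13y2 + 6y3 + 5y4 + 13y5

Subject to:
  C1: -y1 - 4y2 - 2y3 - y5 ≤ -3
  C2: -3y1 - y2 - y3 - y4 ≤ -6
  y1, y2, y3, y4, y5 ≥ 0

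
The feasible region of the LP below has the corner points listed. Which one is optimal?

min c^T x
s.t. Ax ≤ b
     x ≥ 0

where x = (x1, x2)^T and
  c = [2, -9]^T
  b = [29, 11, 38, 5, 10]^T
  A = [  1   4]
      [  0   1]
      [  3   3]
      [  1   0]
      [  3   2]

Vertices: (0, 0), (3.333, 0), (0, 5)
(0, 5) with z = -45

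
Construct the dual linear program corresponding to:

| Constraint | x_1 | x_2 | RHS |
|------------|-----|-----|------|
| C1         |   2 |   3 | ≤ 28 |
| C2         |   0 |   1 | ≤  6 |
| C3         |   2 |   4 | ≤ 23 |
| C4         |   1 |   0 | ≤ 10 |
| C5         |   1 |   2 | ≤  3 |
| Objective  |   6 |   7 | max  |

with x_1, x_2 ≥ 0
Minimize: z = 28y1 + 6y2 + 23y3 + 10y4 + 3y5

Subject to:
  C1: -2y1 - 2y3 - y4 - y5 ≤ -6
  C2: -3y1 - y2 - 4y3 - 2y5 ≤ -7
  y1, y2, y3, y4, y5 ≥ 0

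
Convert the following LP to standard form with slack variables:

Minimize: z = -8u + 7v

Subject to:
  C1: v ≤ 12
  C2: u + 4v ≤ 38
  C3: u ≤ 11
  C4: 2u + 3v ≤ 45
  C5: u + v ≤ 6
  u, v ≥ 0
min z = -8u + 7v

s.t.
  v + s1 = 12
  u + 4v + s2 = 38
  u + s3 = 11
  2u + 3v + s4 = 45
  u + v + s5 = 6
  u, v, s1, s2, s3, s4, s5 ≥ 0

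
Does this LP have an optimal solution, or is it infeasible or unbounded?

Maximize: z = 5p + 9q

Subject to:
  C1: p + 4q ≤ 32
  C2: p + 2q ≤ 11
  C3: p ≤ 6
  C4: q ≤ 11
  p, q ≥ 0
The point (6, 2.5) satisfies every constraint, so the LP is feasible; the constraints give p ≤ 6 and q ≤ 11, which with p, q ≥ 0 keep the feasible region inside a bounded box. A feasible, bounded LP attains a finite optimum at a vertex.

Feasible with finite optimum z* = 52.5 at (6, 2.5).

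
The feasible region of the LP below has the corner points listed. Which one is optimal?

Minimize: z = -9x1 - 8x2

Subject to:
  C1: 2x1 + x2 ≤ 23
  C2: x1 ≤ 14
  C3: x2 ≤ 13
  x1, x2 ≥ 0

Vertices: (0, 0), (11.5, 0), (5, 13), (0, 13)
Evaluating z = -9x1 - 8x2 at each vertex:
  (0, 0): z = 0
  (11.5, 0): z = -103.5
  (5, 13): z = -149
  (0, 13): z = -104

The smallest value is z = -149, attained at (5, 13).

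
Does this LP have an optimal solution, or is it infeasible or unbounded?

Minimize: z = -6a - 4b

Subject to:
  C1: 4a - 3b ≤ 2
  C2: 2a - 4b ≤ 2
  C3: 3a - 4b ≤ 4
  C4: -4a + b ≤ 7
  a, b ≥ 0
Feasible point: (0, 0) satisfies every constraint, so the LP is feasible.
Direction d = (3, 4): for each constraint row a, a·d ≤ 0 —
  (4)(3) + (-3)(4) = 0 ≤ 0
  (2)(3) + (-4)(4) = -10 ≤ 0
  (3)(3) + (-4)(4) = -7 ≤ 0
  (-4)(3) + (1)(4) = -8 ≤ 0
and d ≥ 0, so (0, 0) + t·d stays feasible for every t ≥ 0. Along this ray z = -6a - 4b changes by -34 per unit t, so z → −∞.

Unbounded — the objective can decrease without bound over the feasible region.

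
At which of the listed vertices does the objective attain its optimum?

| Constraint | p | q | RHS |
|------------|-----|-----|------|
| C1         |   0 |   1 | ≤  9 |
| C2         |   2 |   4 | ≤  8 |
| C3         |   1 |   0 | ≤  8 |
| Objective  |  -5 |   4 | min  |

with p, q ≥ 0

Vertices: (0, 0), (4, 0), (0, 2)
(4, 0) with z = -20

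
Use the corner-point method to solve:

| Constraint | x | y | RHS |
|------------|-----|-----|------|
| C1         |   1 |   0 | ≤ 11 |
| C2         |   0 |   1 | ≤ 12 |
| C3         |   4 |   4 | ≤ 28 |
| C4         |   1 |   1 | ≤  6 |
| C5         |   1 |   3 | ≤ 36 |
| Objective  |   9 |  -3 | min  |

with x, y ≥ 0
Each vertex is the intersection of two constraint boundaries that also satisfies all remaining constraints:
  x = 0 and y = 0 → (0, 0)
  x + y = 6 and y = 0 → (6, 0)
  x + y = 6 and x = 0 → (0, 6)

Evaluating z = 9x - 3y at each vertex:
  (0, 0): z = 0
  (6, 0): z = 54
  (0, 6): z = -18

The minimum is at (0, 6) with z = -18.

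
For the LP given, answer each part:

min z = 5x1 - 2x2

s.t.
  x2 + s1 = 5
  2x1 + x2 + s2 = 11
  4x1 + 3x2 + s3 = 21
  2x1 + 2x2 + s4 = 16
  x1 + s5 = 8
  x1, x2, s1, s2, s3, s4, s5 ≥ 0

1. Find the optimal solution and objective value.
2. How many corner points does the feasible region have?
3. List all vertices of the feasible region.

1. x1 = 0, x2 = 5, z = -10
2. 4
3. (0, 0), (5.25, 0), (1.5, 5), (0, 5)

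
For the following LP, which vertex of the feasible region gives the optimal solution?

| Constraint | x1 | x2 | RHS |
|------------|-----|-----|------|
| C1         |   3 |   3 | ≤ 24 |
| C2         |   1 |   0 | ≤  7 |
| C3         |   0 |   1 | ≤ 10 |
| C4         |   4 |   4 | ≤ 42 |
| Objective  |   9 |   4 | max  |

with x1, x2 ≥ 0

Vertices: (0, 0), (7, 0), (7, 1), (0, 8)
Evaluating z = 9x1 + 4x2 at each vertex:
  (0, 0): z = 0
  (7, 0): z = 63
  (7, 1): z = 67
  (0, 8): z = 32

The largest value is z = 67, attained at (7, 1).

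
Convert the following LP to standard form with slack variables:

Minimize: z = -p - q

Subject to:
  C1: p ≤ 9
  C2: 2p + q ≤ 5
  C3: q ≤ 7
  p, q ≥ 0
min z = -p - q

s.t.
  p + s1 = 9
  2p + q + s2 = 5
  q + s3 = 7
  p, q, s1, s2, s3 ≥ 0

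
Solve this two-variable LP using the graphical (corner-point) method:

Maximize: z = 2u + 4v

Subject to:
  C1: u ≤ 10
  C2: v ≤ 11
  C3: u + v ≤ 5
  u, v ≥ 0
Each vertex is the intersection of two constraint boundaries that also satisfies all remaining constraints:
  u = 0 and v = 0 → (0, 0)
  u + v = 5 and v = 0 → (5, 0)
  u + v = 5 and u = 0 → (0, 5)

Evaluating z = 2u + 4v at each vertex:
  (0, 0): z = 0
  (5, 0): z = 10
  (0, 5): z = 20

The maximum is at (0, 5) with z = 20.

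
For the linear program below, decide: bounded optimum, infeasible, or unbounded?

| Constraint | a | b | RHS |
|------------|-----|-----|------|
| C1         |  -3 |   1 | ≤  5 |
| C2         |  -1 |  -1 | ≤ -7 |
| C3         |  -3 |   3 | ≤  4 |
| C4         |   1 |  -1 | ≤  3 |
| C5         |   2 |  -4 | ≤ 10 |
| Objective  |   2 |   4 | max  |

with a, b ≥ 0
Feasible point: (3, 4) satisfies every constraint, so the LP is feasible.
Direction d = (1, 1): for each constraint row a, a·d ≤ 0 —
  (-3)(1) + (1)(1) = -2 ≤ 0
  (-1)(1) + (-1)(1) = -2 ≤ 0
  (-3)(1) + (3)(1) = 0 ≤ 0
  (1)(1) + (-1)(1) = 0 ≤ 0
  (2)(1) + (-4)(1) = -2 ≤ 0
and d ≥ 0, so (3, 4) + t·d stays feasible for every t ≥ 0. Along this ray z = 2a + 4b changes by 6 per unit t, so z → +∞.

Unbounded: there is a feasible ray along which z → +∞.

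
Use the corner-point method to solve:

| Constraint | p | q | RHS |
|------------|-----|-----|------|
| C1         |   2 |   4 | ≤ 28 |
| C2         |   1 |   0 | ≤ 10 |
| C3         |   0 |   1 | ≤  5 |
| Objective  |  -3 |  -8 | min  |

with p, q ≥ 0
Each vertex is the intersection of two constraint boundaries that also satisfies all remaining constraints:
  p = 0 and q = 0 → (0, 0)
  p = 10 and q = 0 → (10, 0)
  2p + 4q = 28 and p = 10 → (10, 2)
  2p + 4q = 28 and q = 5 → (4, 5)
  q = 5 and p = 0 → (0, 5)

Evaluating z = -3p - 8q at each vertex:
  (0, 0): z = 0
  (10, 0): z = -30
  (10, 2): z = -46
  (4, 5): z = -52
  (0, 5): z = -40

The minimum is at (4, 5) with z = -52.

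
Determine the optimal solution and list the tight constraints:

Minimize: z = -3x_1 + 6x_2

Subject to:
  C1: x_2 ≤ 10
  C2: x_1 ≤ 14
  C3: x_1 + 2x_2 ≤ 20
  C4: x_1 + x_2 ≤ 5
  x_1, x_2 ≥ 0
Optimal: x_1 = 5, x_2 = 0
Slack at optimum:
  C1: slack = 10
  C2: slack = 9
  C3: slack = 15
  C4: slack = 0 (binding)
  x_1 ≥ 0: x_1 = 5
  x_2 ≥ 0: x_2 = 0 (binding)
Binding constraints: C4, x_2 ≥ 0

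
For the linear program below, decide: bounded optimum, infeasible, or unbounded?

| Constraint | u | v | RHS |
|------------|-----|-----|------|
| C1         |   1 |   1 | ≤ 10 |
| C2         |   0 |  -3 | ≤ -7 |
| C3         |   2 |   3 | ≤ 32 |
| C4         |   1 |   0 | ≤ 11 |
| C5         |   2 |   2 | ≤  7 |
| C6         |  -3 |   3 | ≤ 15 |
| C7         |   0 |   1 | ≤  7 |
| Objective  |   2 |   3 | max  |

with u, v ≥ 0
The point (0, 3.5) satisfies every constraint, so the LP is feasible; the constraints give u ≤ 11 and v ≤ 7, which with u, v ≥ 0 keep the feasible region inside a bounded box. A feasible, bounded LP attains a finite optimum at a vertex.

The LP has an optimal solution: (0, 3.5) with z = 10.5.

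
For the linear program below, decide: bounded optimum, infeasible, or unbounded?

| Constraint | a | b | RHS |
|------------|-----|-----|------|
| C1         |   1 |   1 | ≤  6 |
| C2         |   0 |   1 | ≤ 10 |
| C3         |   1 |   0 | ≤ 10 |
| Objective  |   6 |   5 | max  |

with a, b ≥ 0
The point (6, 0) satisfies every constraint, so the LP is feasible; the constraints give a ≤ 10 and b ≤ 10, which with a, b ≥ 0 keep the feasible region inside a bounded box. A feasible, bounded LP attains a finite optimum at a vertex.

Evaluating z = 6a + 5b at each vertex:
  (0, 0): z = 0
  (6, 0): z = 36
  (0, 6): z = 30

Feasible with finite optimum z* = 36 at (6, 0).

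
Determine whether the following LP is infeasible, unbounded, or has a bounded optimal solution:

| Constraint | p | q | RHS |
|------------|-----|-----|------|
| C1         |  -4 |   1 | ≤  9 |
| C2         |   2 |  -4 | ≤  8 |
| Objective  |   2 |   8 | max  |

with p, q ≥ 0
Feasible point: (0, 0) satisfies every constraint, so the LP is feasible.
Direction d = (1, 1): for each constraint row a, a·d ≤ 0 —
  (-4)(1) + (1)(1) = -3 ≤ 0
  (2)(1) + (-4)(1) = -2 ≤ 0
and d ≥ 0, so (0, 0) + t·d stays feasible for every t ≥ 0. Along this ray z = 2p + 8q changes by 10 per unit t, so z → +∞.

Unbounded: there is a feasible ray along which z → +∞.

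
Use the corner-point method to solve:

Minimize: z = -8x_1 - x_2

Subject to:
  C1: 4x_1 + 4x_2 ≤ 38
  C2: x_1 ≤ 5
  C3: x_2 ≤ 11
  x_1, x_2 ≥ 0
x_1 = 5, x_2 = 4.5, z = -44.5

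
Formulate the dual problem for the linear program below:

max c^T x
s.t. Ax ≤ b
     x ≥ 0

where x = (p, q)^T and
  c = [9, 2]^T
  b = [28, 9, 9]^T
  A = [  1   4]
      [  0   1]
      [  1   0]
Minimize: z = 28y1 + 9y2 + 9y3

Subject to:
  C1: -y1 - y3 ≤ -9
  C2: -4y1 - y2 ≤ -2
  y1, y2, y3 ≥ 0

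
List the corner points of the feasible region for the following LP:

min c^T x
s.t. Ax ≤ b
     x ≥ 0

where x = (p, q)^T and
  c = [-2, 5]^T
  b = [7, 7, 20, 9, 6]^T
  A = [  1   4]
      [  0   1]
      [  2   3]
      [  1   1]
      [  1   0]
Each vertex is the intersection of two constraint boundaries that also satisfies all remaining constraints:
  p = 0 and q = 0 → (0, 0)
  p = 6 and q = 0 → (6, 0)
  p + 4q = 7 and p = 6 → (6, 0.25)
  p + 4q = 7 and p = 0 → (0, 1.75)

Vertices: (0, 0), (6, 0), (6, 0.25), (0, 1.75)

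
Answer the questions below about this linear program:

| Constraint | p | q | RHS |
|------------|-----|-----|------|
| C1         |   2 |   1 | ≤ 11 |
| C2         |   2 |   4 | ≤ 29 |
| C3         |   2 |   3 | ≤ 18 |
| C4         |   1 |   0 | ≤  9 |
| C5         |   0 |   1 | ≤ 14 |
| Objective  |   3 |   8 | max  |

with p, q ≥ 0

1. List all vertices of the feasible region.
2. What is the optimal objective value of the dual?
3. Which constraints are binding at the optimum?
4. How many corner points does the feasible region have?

1. (0, 0), (5.5, 0), (3.75, 3.5), (0, 6)
2. 48 (by strong duality, equal to the primal optimum)
3. C3, p ≥ 0
4. 4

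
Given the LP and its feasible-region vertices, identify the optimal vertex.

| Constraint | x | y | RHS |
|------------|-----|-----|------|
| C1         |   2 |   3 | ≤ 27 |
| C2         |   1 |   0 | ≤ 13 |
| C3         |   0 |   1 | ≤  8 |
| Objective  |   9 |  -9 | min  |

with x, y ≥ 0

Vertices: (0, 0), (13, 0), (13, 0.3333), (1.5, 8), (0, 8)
Evaluating z = 9x - 9y at each vertex:
  (0, 0): z = 0
  (13, 0): z = 117
  (13, 0.3333): z = 114
  (1.5, 8): z = -58.5
  (0, 8): z = -72

The smallest value is z = -72, attained at (0, 8).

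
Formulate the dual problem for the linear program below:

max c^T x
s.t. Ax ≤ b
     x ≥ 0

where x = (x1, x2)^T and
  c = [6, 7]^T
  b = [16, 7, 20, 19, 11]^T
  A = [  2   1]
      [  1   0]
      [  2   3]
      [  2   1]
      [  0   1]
Minimize: z = 16y1 + 7y2 + 20y3 + 19y4 + 11y5

Subject to:
  C1: -2y1 - y2 - 2y3 - 2y4 ≤ -6
  C2: -y1 - 3y3 - y4 - y5 ≤ -7
  y1, y2, y3, y4, y5 ≥ 0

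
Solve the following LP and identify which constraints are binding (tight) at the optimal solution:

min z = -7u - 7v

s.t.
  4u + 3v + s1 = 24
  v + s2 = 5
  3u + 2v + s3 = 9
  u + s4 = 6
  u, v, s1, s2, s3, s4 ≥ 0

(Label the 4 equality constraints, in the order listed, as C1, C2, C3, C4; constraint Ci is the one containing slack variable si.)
Optimal: u = 0, v = 4.5
Binding: C3, u ≥ 0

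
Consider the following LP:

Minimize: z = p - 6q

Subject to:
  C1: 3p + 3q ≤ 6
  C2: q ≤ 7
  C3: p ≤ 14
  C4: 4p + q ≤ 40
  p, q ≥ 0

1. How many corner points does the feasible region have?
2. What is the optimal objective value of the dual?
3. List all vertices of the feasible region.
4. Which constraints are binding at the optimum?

1. 3
2. -12 (by strong duality, equal to the primal optimum)
3. (0, 0), (2, 0), (0, 2)
4. C1, p ≥ 0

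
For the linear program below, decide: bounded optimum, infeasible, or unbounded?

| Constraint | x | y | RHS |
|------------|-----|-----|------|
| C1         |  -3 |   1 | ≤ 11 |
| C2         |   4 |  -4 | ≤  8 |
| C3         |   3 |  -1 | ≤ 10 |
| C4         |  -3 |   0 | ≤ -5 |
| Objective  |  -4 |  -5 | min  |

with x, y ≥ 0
Feasible point: (2, 0) satisfies every constraint, so the LP is feasible.
Direction d = (1, 3): for each constraint row a, a·d ≤ 0 —
  (-3)(1) + (1)(3) = 0 ≤ 0
  (4)(1) + (-4)(3) = -8 ≤ 0
  (3)(1) + (-1)(3) = 0 ≤ 0
  (-3)(1) + (0)(3) = -3 ≤ 0
and d ≥ 0, so (2, 0) + t·d stays feasible for every t ≥ 0. Along this ray z = -4x - 5y changes by -19 per unit t, so z → −∞.

Unbounded — the objective can decrease without bound over the feasible region.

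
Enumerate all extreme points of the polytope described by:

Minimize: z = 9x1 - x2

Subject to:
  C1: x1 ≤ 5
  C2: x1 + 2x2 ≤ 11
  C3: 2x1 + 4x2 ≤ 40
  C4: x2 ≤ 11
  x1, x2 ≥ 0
Each vertex is the intersection of two constraint boundaries that also satisfies all remaining constraints:
  x1 = 0 and x2 = 0 → (0, 0)
  x1 = 5 and x2 = 0 → (5, 0)
  x1 = 5 and x1 + 2x2 = 11 → (5, 3)
  x1 + 2x2 = 11 and x1 = 0 → (0, 5.5)

Vertices: (0, 0), (5, 0), (5, 3), (0, 5.5)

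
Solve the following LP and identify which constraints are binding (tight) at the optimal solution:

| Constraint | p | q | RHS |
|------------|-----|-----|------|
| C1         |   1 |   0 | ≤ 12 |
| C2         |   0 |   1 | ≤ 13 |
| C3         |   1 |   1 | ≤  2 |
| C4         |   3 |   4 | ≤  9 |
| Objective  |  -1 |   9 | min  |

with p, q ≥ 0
Optimal: p = 2, q = 0
Slack at optimum:
  C1: slack = 10
  C2: slack = 13
  C3: slack = 0 (binding)
  C4: slack = 3
  p ≥ 0: p = 2
  q ≥ 0: q = 0 (binding)
Binding constraints: C3, q ≥ 0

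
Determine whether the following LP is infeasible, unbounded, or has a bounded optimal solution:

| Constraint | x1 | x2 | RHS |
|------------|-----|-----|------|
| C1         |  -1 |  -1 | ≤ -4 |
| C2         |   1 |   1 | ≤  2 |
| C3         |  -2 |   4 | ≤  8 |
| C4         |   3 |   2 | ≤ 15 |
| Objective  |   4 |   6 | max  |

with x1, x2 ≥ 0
C2 requires x1 + x2 ≤ 2, while C1 (-x1 - x2 ≤ -4) is equivalent to x1 + x2 ≥ 4. Together they would need 4 ≤ x1 + x2 ≤ 2, which is impossible since 4 > 2. No point satisfies all constraints.

Infeasible — the constraint set is empty.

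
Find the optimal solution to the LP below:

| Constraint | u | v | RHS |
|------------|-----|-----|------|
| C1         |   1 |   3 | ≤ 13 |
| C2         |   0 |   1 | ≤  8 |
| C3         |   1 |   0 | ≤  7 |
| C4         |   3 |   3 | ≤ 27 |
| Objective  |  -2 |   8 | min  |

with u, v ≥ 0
Each vertex is the intersection of two constraint boundaries that also satisfies all remaining constraints:
  u = 0 and v = 0 → (0, 0)
  u = 7 and v = 0 → (7, 0)
  u + 3v = 13 and u = 7 → (7, 2)
  u + 3v = 13 and u = 0 → (0, 4.333)

Evaluating z = -2u + 8v at each vertex:
  (0, 0): z = 0
  (7, 0): z = -14
  (7, 2): z = 2
  (0, 4.333): z = 34.67

The minimum is at (7, 0) with z = -14.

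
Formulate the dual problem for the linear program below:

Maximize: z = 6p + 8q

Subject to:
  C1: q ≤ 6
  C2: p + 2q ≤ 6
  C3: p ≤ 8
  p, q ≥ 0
Minimize: z = 6y1 + 6y2 + 8y3

Subject to:
  C1: -y2 - y3 ≤ -6
  C2: -y1 - 2y2 ≤ -8
  y1, y2, y3 ≥ 0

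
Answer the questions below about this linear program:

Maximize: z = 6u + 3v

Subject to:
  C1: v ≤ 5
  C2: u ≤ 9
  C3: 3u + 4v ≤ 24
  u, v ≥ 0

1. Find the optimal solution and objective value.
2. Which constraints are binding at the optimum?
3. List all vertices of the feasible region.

1. u = 8, v = 0, z = 48
2. C3, v ≥ 0
3. (0, 0), (8, 0), (1.333, 5), (0, 5)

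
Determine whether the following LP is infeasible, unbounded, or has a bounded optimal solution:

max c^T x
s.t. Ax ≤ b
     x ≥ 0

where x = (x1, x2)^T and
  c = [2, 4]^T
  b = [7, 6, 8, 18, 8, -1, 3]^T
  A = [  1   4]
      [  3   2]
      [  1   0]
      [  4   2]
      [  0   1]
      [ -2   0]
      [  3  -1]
The point (1, 1.5) satisfies every constraint, so the LP is feasible; the constraints give x1 ≤ 8 and x2 ≤ 8, which with x1, x2 ≥ 0 keep the feasible region inside a bounded box. A feasible, bounded LP attains a finite optimum at a vertex.

The LP has an optimal solution: (1, 1.5) with z = 8.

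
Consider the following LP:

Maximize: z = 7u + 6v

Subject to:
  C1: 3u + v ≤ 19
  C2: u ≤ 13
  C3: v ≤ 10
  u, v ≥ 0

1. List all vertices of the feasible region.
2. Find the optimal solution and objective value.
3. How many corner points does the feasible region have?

1. (0, 0), (6.333, 0), (3, 10), (0, 10)
2. u = 3, v = 10, z = 81
3. 4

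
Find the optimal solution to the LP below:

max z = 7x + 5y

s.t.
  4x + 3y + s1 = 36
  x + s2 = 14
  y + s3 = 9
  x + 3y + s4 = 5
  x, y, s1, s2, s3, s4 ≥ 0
Each vertex is the intersection of two constraint boundaries that also satisfies all remaining constraints:
  x = 0 and y = 0 → (0, 0)
  x + 3y = 5 and y = 0 → (5, 0)
  x + 3y = 5 and x = 0 → (0, 1.667)

Evaluating z = 7x + 5y at each vertex:
  (0, 0): z = 0
  (5, 0): z = 35
  (0, 1.667): z = 8.333

The maximum is at (5, 0) with z = 35.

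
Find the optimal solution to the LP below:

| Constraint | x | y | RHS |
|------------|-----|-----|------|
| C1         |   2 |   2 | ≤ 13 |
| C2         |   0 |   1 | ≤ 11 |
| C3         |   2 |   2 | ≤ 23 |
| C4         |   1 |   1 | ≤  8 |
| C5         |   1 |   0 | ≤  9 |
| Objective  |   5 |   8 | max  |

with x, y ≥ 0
x = 0, y = 6.5, z = 52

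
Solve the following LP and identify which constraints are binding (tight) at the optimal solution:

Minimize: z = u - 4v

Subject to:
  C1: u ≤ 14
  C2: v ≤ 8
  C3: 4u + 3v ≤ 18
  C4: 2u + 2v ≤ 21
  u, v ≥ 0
Optimal: u = 0, v = 6
Binding: C3, u ≥ 0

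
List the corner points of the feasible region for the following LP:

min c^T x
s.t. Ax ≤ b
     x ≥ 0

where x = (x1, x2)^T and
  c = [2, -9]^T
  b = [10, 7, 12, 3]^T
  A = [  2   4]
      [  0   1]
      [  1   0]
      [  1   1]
Each vertex is the intersection of two constraint boundaries that also satisfies all remaining constraints:
  x1 = 0 and x2 = 0 → (0, 0)
  x1 + x2 = 3 and x2 = 0 → (3, 0)
  2x1 + 4x2 = 10 and x1 + x2 = 3 → (1, 2)
  2x1 + 4x2 = 10 and x1 = 0 → (0, 2.5)

Vertices: (0, 0), (3, 0), (1, 2), (0, 2.5)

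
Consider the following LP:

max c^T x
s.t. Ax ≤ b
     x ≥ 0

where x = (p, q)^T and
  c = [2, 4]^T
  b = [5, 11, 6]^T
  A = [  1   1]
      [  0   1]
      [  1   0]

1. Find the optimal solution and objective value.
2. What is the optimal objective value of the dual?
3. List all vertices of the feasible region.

1. p = 0, q = 5, z = 20
2. 20 (by strong duality, equal to the primal optimum)
3. (0, 0), (5, 0), (0, 5)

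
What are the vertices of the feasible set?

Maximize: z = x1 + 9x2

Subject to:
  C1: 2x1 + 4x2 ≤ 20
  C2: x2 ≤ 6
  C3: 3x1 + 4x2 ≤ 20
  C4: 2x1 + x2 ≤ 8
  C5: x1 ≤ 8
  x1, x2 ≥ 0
Each vertex is the intersection of two constraint boundaries that also satisfies all remaining constraints:
  x1 = 0 and x2 = 0 → (0, 0)
  2x1 + x2 = 8 and x2 = 0 → (4, 0)
  3x1 + 4x2 = 20 and 2x1 + x2 = 8 → (2.4, 3.2)
  2x1 + 4x2 = 20 and 3x1 + 4x2 = 20 → (0, 5)

Vertices: (0, 0), (4, 0), (2.4, 3.2), (0, 5)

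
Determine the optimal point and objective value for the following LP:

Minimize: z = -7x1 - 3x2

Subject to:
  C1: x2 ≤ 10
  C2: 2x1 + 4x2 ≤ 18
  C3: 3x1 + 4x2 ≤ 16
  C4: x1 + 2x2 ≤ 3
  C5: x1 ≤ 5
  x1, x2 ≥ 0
Each vertex is the intersection of two constraint boundaries that also satisfies all remaining constraints:
  x1 = 0 and x2 = 0 → (0, 0)
  x1 + 2x2 = 3 and x2 = 0 → (3, 0)
  x1 + 2x2 = 3 and x1 = 0 → (0, 1.5)

Evaluating z = -7x1 - 3x2 at each vertex:
  (0, 0): z = 0
  (3, 0): z = -21
  (0, 1.5): z = -4.5

The minimum is at (3, 0) with z = -21.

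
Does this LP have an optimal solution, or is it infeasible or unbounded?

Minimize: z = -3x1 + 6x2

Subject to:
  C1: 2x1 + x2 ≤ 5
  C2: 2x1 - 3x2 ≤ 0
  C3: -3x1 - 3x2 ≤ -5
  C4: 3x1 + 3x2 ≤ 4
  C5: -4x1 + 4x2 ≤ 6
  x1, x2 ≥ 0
C4 requires 3x1 + 3x2 ≤ 4, while C3 (-3x1 - 3x2 ≤ -5) is equivalent to 3x1 + 3x2 ≥ 5. Together they would need 5 ≤ 3x1 + 3x2 ≤ 4, which is impossible since 5 > 4. No point satisfies all constraints.

Infeasible: no point satisfies all constraints simultaneously.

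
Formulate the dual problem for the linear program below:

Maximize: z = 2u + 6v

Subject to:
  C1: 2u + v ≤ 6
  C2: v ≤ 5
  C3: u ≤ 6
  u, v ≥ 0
Minimize: z = 6y1 + 5y2 + 6y3

Subject to:
  C1: -2y1 - y3 ≤ -2
  C2: -y1 - y2 ≤ -6
  y1, y2, y3 ≥ 0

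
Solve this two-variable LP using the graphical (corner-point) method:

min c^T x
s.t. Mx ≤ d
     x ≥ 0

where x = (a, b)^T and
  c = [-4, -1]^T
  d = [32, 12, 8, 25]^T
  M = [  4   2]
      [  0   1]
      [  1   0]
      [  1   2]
a = 8, b = 0, z = -32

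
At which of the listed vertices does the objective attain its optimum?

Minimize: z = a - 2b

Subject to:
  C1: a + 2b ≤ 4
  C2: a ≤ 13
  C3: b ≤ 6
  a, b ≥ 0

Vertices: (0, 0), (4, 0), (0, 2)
Evaluating z = a - 2b at each vertex:
  (0, 0): z = 0
  (4, 0): z = 4
  (0, 2): z = -4

The smallest value is z = -4, attained at (0, 2).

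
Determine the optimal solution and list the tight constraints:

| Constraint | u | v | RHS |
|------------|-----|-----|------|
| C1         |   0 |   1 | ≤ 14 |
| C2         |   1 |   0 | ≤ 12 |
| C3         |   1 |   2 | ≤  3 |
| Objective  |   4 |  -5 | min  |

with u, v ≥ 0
Optimal: u = 0, v = 1.5
Binding: C3, u ≥ 0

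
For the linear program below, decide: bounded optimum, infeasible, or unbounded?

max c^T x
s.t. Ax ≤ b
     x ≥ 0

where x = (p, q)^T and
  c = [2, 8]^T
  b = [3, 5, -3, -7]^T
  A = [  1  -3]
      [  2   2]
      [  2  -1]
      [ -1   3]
One constraint requires p - 3q ≤ 3, while the constraint -p + 3q ≤ -7 is equivalent to p - 3q ≥ 7. Together they would need 7 ≤ p - 3q ≤ 3, which is impossible since 7 > 3. No point satisfies all constraints.

The feasible region is empty; the LP is infeasible.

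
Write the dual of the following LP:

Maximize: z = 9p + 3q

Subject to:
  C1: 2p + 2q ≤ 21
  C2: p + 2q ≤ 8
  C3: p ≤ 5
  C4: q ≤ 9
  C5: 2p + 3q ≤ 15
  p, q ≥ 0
Minimize: z = 21y1 + 8y2 + 5y3 + 9y4 + 15y5

Subject to:
  C1: -2y1 - y2 - y3 - 2y5 ≤ -9
  C2: -2y1 - 2y2 - y4 - 3y5 ≤ -3
  y1, y2, y3, y4, y5 ≥ 0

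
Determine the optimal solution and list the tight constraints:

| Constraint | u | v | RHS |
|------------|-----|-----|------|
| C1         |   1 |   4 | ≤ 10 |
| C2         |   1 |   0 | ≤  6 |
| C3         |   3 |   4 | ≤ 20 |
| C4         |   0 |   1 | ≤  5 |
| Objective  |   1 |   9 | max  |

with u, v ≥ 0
Optimal: u = 0, v = 2.5
Slack at optimum:
  C1: slack = 0 (binding)
  C2: slack = 6
  C3: slack = 10
  C4: slack = 2.5
  u ≥ 0: u = 0 (binding)
  v ≥ 0: v = 2.5
Binding constraints: C1, u ≥ 0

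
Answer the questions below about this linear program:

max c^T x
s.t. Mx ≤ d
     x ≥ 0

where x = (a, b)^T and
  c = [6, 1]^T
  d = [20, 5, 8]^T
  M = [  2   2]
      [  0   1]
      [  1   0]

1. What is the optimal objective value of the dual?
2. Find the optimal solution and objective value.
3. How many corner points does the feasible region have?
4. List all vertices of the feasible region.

1. 50 (by strong duality, equal to the primal optimum)
2. a = 8, b = 2, z = 50
3. 5
4. (0, 0), (8, 0), (8, 2), (5, 5), (0, 5)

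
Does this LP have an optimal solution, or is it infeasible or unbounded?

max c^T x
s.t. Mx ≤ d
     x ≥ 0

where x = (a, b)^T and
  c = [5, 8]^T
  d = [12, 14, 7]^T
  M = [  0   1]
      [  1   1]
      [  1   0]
The point (2, 12) satisfies every constraint, so the LP is feasible; the constraints give a ≤ 7 and b ≤ 12, which with a, b ≥ 0 keep the feasible region inside a bounded box. A feasible, bounded LP attains a finite optimum at a vertex.

Evaluating z = 5a + 8b at each vertex:
  (0, 0): z = 0
  (7, 0): z = 35
  (7, 7): z = 91
  (2, 12): z = 106
  (0, 12): z = 96

Bounded optimum: z* = 106 at (2, 12).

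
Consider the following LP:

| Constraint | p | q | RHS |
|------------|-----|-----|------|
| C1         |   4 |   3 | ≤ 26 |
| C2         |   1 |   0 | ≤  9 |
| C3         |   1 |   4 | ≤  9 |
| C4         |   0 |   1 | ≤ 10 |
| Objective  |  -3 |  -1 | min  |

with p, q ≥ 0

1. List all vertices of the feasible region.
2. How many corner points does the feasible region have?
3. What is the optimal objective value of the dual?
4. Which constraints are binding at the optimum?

1. (0, 0), (6.5, 0), (5.923, 0.7692), (0, 2.25)
2. 4
3. -19.5 (by strong duality, equal to the primal optimum)
4. C1, q ≥ 0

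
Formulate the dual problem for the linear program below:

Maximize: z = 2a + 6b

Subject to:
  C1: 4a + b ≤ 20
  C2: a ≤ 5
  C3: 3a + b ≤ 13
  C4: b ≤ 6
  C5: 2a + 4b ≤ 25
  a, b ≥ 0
Minimize: z = 20y1 + 5y2 + 13y3 + 6y4 + 25y5

Subject to:
  C1: -4y1 - y2 - 3y3 - 2y5 ≤ -2
  C2: -y1 - y3 - y4 - 4y5 ≤ -6
  y1, y2, y3, y4, y5 ≥ 0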